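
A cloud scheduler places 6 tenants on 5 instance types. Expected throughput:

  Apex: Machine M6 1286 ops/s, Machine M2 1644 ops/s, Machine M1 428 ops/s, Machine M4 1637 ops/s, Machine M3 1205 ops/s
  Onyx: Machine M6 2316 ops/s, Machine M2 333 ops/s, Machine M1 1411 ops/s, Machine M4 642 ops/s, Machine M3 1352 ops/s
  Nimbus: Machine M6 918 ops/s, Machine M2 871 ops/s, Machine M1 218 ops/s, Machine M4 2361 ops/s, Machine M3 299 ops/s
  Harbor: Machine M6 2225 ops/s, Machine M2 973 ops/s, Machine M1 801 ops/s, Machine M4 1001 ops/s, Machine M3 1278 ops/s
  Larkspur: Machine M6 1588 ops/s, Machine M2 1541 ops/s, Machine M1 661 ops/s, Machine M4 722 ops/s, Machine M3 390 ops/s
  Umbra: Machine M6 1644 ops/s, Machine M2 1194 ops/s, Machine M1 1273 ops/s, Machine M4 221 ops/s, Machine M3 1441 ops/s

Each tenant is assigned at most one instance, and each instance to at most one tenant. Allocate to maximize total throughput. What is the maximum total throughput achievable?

Maximum total: 9082 ops/s

This is a one-to-one assignment (maximum-weight bipartite matching).
Optimal: Harbor→Machine M6 (2225 ops/s), Apex→Machine M2 (1644 ops/s), Onyx→Machine M1 (1411 ops/s), Nimbus→Machine M4 (2361 ops/s), Umbra→Machine M3 (1441 ops/s) — total 2225+1644+1411+2361+1441 = 9082 ops/s.
Column-greedy (each instance in turn goes to its best remaining tenant) gives 8872 ops/s, worse by 210.
Next-best assignment: Harbor→Machine M6, Larkspur→Machine M2, Onyx→Machine M1, Nimbus→Machine M4, Umbra→Machine M3 = 8979 ops/s.
Every other assignment is strictly worse.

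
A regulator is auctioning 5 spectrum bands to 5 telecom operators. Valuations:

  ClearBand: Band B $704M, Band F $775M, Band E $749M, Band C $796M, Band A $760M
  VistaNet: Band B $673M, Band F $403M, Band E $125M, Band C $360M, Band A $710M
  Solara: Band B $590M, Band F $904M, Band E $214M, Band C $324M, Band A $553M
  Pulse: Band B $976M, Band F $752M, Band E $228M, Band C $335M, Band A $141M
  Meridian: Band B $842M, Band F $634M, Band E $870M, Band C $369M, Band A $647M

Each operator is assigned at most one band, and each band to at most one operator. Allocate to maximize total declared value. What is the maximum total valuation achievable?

Max total: $4256M

This is the linear assignment problem.
Optimal: ClearBand→Band C ($796M), VistaNet→Band A ($710M), Solara→Band F ($904M), Pulse→Band B ($976M), Meridian→Band E ($870M) — total 796+710+904+976+870 = $4256M.
Next-best assignment: ClearBand→Band A, VistaNet→Band C, Solara→Band F, Pulse→Band B, Meridian→Band E = $3870M.
Swapping Pulse↔ClearBand (Pulse→Band C $335M, ClearBand→Band B $704M) loses 733.
No other one-to-one assignment exceeds $4256M.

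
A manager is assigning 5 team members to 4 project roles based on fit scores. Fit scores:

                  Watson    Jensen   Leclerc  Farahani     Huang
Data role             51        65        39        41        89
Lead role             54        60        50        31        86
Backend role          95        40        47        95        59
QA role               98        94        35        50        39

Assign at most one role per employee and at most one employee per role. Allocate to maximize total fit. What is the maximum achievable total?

Optimal: Jensen→Data role (65 pts), Huang→Lead role (86 pts), Farahani→Backend role (95 pts), Watson→QA role (98 pts) — total 65+86+95+98 = 344 pts.
Max-entry greedy (repeatedly take the single best remaining cell) gives 342 pts, worse by 2.
Next-best assignment: Huang→Data role, Jensen→Lead role, Farahani→Backend role, Watson→QA role = 342 pts.
Swapping Farahani↔Jensen (Farahani→Data role 41 pts, Jensen→Backend role 40 pts) loses 79.

Maximum total: 344 pts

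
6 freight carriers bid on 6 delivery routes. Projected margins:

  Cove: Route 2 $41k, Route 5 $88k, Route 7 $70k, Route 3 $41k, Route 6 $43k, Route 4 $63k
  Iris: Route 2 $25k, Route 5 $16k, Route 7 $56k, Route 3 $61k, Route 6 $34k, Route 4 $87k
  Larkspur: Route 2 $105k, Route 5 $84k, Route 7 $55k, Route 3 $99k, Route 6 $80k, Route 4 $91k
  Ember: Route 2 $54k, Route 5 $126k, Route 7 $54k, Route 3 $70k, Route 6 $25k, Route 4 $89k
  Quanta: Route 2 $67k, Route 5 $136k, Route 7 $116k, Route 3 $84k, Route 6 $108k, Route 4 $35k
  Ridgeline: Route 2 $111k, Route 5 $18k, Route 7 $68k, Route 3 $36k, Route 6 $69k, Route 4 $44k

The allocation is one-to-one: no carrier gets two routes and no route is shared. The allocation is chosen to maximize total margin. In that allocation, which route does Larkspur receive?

Treat this as an assignment problem: match each carrier to one route.
Optimal: Cove→Route 7 ($70k), Iris→Route 4 ($87k), Larkspur→Route 3 ($99k), Ember→Route 5 ($126k), Quanta→Route 6 ($108k), Ridgeline→Route 2 ($111k) — total 70+87+99+126+108+111 = $601k.
Every other assignment is strictly worse.
Larkspur's own top route is Route 2 ($105k), but forcing Larkspur→Route 2 and reassigning the rest optimally gives only $544k — worse by 57.

Larkspur receives Route 3.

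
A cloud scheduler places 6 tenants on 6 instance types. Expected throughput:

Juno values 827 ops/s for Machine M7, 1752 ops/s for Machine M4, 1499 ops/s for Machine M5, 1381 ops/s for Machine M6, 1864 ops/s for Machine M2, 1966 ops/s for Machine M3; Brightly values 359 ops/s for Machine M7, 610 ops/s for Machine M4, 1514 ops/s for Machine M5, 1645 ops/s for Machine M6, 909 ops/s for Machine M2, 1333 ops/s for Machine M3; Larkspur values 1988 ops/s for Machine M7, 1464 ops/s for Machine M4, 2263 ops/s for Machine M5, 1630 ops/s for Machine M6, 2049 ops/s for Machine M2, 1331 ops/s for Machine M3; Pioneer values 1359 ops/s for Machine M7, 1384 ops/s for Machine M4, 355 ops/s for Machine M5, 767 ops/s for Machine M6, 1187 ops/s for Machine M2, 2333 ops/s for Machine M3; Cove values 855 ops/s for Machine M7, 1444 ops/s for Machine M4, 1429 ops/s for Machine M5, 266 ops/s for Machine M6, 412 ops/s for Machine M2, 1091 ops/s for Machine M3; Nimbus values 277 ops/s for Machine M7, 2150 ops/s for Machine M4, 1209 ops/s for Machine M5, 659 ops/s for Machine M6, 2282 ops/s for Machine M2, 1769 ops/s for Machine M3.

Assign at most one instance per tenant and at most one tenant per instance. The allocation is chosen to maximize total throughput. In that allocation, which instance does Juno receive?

Treat this as an assignment problem: match each tenant to one instance.
Optimal: Juno→Machine M4 (1752 ops/s), Brightly→Machine M6 (1645 ops/s), Larkspur→Machine M7 (1988 ops/s), Pioneer→Machine M3 (2333 ops/s), Cove→Machine M5 (1429 ops/s), Nimbus→Machine M2 (2282 ops/s) — total 1752+1645+1988+2333+1429+2282 = 11429 ops/s.
Column-greedy (each instance in turn goes to its best remaining tenant) gives 9311 ops/s, worse by 2118.
Checked against all permutations: 11429 ops/s is optimal.
Juno's own top instance is Machine M3 (1966 ops/s), but forcing Juno→Machine M3 and reassigning the rest optimally gives only 10959 ops/s — worse by 470.

Juno receives Machine M4.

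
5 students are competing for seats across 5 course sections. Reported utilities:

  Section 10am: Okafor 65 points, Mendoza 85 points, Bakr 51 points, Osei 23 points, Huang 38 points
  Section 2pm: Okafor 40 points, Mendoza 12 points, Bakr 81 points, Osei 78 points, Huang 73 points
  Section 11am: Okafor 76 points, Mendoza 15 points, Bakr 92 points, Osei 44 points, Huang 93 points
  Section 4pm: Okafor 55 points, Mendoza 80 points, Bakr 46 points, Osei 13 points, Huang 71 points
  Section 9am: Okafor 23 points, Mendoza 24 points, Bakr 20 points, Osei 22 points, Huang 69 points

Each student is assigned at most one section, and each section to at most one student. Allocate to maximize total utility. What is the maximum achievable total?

Optimal: Okafor→Section 10am (65 points), Mendoza→Section 4pm (80 points), Bakr→Section 11am (92 points), Osei→Section 2pm (78 points), Huang→Section 9am (69 points) — total 65+80+92+78+69 = 384 points.
Column-greedy (each section in turn goes to its best remaining student) gives 336 points, worse by 48.
Next-best assignment: Okafor→Section 4pm, Mendoza→Section 10am, Bakr→Section 11am, Osei→Section 2pm, Huang→Section 9am = 379 points.
Every other assignment is strictly worse.

Maximum total: 384 points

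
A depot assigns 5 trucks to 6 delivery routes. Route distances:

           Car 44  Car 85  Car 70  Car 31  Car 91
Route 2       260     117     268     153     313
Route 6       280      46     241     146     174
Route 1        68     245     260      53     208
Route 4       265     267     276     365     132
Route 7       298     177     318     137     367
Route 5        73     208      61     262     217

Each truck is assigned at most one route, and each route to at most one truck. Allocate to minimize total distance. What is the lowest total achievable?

Minimum total: 444 km

This is a one-to-one assignment (minimum-cost bipartite matching).
Optimal: Car 44→Route 1 (68 km), Car 85→Route 6 (46 km), Car 70→Route 5 (61 km), Car 31→Route 7 (137 km), Car 91→Route 4 (132 km) — total 68+46+61+137+132 = 444 km.
Min-entry greedy (repeatedly take the single cheapest remaining cell) gives 552 km, worse by 108.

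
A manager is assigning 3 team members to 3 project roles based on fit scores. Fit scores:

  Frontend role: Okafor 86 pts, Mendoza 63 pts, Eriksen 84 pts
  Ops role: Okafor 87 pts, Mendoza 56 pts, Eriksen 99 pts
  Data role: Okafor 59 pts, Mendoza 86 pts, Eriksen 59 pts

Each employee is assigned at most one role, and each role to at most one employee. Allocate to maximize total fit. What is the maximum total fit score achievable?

This is the linear assignment problem.
Optimal: Okafor→Frontend role (86 pts), Mendoza→Data role (86 pts), Eriksen→Ops role (99 pts) — total 86+86+99 = 271 pts.
Row-greedy (each employee in turn takes its best remaining role) gives 257 pts, worse by 14.

Maximum total: 271 pts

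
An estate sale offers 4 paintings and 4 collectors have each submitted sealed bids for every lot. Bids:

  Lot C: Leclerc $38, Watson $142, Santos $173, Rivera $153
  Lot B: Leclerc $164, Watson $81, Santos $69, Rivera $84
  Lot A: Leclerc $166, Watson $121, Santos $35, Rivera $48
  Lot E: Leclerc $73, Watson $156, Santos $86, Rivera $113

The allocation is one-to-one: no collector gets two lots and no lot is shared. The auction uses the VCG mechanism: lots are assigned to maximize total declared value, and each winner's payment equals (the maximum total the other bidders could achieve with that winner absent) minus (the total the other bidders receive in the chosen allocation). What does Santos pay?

Efficient allocation: Leclerc→Lot A ($166), Watson→Lot E ($156), Santos→Lot C ($173), Rivera→Lot B ($84); total welfare W = $579.
Santos receives Lot C at value $173, so the others get W − 173 = $406.
Without Santos: best allocation of the remaining 3 bidders over all 4 lots is Leclerc→Lot A ($166), Watson→Lot E ($156), Rivera→Lot C ($153), total $475.
VCG payment = (others' best without Santos) − (others' welfare with Santos) = 475 − 406 = $69.

Santos pays $69.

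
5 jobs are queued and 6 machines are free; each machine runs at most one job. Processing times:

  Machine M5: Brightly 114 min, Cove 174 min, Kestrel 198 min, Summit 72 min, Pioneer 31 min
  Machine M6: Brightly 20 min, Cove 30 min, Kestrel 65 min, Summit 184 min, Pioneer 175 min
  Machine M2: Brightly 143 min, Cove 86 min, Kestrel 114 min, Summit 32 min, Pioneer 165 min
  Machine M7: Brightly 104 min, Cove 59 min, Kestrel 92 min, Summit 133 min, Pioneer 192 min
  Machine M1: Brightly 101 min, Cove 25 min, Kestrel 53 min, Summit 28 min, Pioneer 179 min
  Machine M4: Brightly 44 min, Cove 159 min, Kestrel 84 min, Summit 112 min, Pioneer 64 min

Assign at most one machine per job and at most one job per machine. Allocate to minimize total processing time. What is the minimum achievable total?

Treat this as an assignment problem: match each job to one machine.
Optimal: Brightly→Machine M4 (44 min), Cove→Machine M6 (30 min), Kestrel→Machine M1 (53 min), Summit→Machine M2 (32 min), Pioneer→Machine M5 (31 min) — total 44+30+53+32+31 = 190 min.
Swapping Kestrel↔Pioneer (Kestrel→Machine M5 198 min, Pioneer→Machine M1 179 min) adds 293.

Min total: 190 min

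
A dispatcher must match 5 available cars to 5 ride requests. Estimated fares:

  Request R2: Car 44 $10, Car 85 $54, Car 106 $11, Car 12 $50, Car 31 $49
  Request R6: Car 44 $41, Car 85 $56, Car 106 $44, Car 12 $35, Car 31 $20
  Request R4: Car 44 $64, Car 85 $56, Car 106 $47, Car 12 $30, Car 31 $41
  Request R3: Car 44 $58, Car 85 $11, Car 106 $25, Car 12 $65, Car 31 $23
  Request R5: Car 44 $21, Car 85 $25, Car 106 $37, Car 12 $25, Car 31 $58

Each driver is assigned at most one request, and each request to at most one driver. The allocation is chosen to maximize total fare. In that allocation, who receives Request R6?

Car 106 receives Request R6.

Optimal: Car 44→Request R4 ($64), Car 85→Request R2 ($54), Car 106→Request R6 ($44), Car 12→Request R3 ($65), Car 31→Request R5 ($58) — total 64+54+44+65+58 = $285.
Max-entry greedy (repeatedly take the single best remaining cell) gives $254, worse by 31.
Swapping Car 106↔Car 44 (Car 106→Request R4 $47, Car 44→Request R6 $41) loses 20.
Checked against all permutations: $285 is optimal.
Car 106's own top request is Request R4 ($47), but forcing Car 106→Request R4 and reassigning the rest optimally gives only $269 — worse by 16.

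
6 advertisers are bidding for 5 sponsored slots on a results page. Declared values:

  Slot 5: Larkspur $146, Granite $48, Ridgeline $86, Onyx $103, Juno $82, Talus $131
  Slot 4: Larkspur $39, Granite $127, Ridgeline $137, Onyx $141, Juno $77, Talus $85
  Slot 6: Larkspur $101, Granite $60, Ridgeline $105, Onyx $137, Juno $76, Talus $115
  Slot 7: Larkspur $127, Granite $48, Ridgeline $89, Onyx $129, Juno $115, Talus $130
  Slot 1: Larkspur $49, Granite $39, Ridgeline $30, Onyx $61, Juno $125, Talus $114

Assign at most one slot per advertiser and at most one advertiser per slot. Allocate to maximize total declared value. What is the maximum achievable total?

This is a one-to-one assignment (maximum-weight bipartite matching).
Optimal: Larkspur→Slot 5 ($146), Ridgeline→Slot 4 ($137), Onyx→Slot 6 ($137), Talus→Slot 7 ($130), Juno→Slot 1 ($125) — total 146+137+137+130+125 = $675.
Max-entry greedy (repeatedly take the single best remaining cell) gives $647, worse by 28.
Next-best assignment: Larkspur→Slot 5, Granite→Slot 4, Onyx→Slot 6, Talus→Slot 7, Juno→Slot 1 = $665.
Swapping Larkspur↔Onyx (Larkspur→Slot 6 $101, Onyx→Slot 5 $103) loses 79.

Maximum total: $675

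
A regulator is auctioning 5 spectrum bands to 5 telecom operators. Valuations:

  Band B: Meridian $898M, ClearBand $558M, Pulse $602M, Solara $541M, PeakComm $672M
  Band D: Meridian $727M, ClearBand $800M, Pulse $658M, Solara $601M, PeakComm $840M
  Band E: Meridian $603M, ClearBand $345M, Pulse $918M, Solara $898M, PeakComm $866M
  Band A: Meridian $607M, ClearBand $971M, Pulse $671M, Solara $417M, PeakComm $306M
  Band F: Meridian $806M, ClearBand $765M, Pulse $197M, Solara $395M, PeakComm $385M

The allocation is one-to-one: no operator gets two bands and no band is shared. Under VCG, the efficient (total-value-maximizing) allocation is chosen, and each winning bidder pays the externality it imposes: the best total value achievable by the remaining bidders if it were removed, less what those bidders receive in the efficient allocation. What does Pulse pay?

Efficient allocation: Meridian→Band F ($806M), ClearBand→Band A ($971M), Pulse→Band B ($602M), Solara→Band E ($898M), PeakComm→Band D ($840M); total welfare W = $4117M.
Pulse receives Band B at value $602M, so the others get W − 602 = $3515M.
Without Pulse: best allocation of the remaining 4 bidders over all 5 bands is Meridian→Band B ($898M), ClearBand→Band A ($971M), Solara→Band E ($898M), PeakComm→Band D ($840M), total $3607M.
VCG payment = (others' best without Pulse) − (others' welfare with Pulse) = 3607 − 3515 = $92M.

Pulse pays $92M.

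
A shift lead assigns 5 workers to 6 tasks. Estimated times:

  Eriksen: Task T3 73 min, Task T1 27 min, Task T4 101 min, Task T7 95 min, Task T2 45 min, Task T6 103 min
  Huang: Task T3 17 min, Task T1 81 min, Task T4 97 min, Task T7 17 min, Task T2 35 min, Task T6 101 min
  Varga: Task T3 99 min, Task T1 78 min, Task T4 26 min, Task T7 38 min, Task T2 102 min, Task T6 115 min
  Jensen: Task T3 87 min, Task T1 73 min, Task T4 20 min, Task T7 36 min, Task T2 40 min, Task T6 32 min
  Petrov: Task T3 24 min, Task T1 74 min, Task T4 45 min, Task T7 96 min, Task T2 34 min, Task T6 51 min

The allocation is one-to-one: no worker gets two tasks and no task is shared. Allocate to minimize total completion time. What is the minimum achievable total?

Optimal: Eriksen→Task T1 (27 min), Huang→Task T7 (17 min), Varga→Task T4 (26 min), Jensen→Task T6 (32 min), Petrov→Task T3 (24 min) — total 27+17+26+32+24 = 126 min.
Min-entry greedy (repeatedly take the single cheapest remaining cell) gives 136 min, worse by 10.
Every other assignment is strictly worse.

Minimum total: 126 min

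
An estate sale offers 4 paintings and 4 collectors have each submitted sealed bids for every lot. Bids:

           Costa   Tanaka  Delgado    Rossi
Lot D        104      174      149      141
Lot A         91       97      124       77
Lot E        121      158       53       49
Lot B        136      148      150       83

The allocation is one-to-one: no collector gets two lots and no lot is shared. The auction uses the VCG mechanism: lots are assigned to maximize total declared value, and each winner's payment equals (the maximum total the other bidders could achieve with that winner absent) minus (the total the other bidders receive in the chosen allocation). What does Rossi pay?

Efficient allocation: Costa→Lot B ($136), Tanaka→Lot E ($158), Delgado→Lot A ($124), Rossi→Lot D ($141); total welfare W = $559.
Rossi receives Lot D at value $141, so the others get W − 141 = $418.
Without Rossi: best allocation of the remaining 3 bidders over all 4 lots is Costa→Lot E ($121), Tanaka→Lot D ($174), Delgado→Lot B ($150), total $445.
VCG payment = (others' best without Rossi) − (others' welfare with Rossi) = 445 − 418 = $27.

Rossi pays $27.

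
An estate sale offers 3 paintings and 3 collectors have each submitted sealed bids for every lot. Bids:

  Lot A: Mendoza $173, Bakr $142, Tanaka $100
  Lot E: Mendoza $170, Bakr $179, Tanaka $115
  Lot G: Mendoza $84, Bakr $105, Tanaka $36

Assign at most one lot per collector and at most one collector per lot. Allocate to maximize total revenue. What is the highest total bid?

Optimal: Mendoza→Lot A ($173), Bakr→Lot G ($105), Tanaka→Lot E ($115) — total 173+105+115 = $393.
Row-greedy (each collector in turn takes its best remaining lot) gives $388, worse by 5.
Next-best assignment: Mendoza→Lot A, Bakr→Lot E, Tanaka→Lot G = $388.

Max total: $393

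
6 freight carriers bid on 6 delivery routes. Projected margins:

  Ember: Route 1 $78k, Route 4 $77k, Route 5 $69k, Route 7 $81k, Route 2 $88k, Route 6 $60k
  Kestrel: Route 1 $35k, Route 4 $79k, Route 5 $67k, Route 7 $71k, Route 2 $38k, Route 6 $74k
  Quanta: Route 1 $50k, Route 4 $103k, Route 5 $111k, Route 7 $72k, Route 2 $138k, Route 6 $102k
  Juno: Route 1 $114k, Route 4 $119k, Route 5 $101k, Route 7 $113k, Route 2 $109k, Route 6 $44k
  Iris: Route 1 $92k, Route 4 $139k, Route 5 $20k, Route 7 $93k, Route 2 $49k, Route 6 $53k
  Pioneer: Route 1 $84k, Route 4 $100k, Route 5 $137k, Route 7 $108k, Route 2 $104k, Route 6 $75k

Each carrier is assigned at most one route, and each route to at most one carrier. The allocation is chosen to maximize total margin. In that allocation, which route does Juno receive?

Optimal: Ember→Route 7 ($81k), Kestrel→Route 6 ($74k), Quanta→Route 2 ($138k), Juno→Route 1 ($114k), Iris→Route 4 ($139k), Pioneer→Route 5 ($137k) — total 81+74+138+114+139+137 = $683k.
Row-greedy (each carrier in turn takes its best remaining route) gives $560k, worse by 123.
Next-best assignment: Ember→Route 1, Kestrel→Route 6, Quanta→Route 2, Juno→Route 7, Iris→Route 4, Pioneer→Route 5 = $679k.
Juno's own top route is Route 4 ($119k), but forcing Juno→Route 4 and reassigning the rest optimally gives only $641k — worse by 42.

Juno receives Route 1.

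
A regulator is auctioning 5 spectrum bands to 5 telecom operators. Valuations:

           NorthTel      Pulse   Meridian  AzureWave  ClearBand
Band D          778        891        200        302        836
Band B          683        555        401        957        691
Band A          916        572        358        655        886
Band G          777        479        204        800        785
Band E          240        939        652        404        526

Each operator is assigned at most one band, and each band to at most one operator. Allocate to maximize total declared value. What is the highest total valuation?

This is a one-to-one assignment (maximum-weight bipartite matching).
Optimal: NorthTel→Band A ($916M), Pulse→Band D ($891M), Meridian→Band E ($652M), AzureWave→Band B ($957M), ClearBand→Band G ($785M) — total 916+891+652+957+785 = $4201M.
Max-entry greedy (repeatedly take the single best remaining cell) gives $3852M, worse by 349.
Next-best assignment: NorthTel→Band G, Pulse→Band D, Meridian→Band E, AzureWave→Band B, ClearBand→Band A = $4163M.
Swapping ClearBand↔AzureWave (ClearBand→Band B $691M, AzureWave→Band G $800M) loses 251.
Every other assignment is strictly worse.

Max total: $4201M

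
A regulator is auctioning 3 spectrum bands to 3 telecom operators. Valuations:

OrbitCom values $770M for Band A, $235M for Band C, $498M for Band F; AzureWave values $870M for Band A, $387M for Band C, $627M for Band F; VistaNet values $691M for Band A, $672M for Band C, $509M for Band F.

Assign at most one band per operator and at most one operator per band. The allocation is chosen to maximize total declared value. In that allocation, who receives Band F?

This is a one-to-one assignment (maximum-weight bipartite matching).
Optimal: OrbitCom→Band A ($770M), AzureWave→Band F ($627M), VistaNet→Band C ($672M) — total 770+627+672 = $2069M.
Max-entry greedy (repeatedly take the single best remaining cell) gives $2040M, worse by 29.
Next-best assignment: OrbitCom→Band F, AzureWave→Band A, VistaNet→Band C = $2040M.
No other one-to-one assignment exceeds $2069M.
AzureWave's own top band is Band A ($870M), but forcing AzureWave→Band A and reassigning the rest optimally gives only $2040M — worse by 29.

AzureWave receives Band F.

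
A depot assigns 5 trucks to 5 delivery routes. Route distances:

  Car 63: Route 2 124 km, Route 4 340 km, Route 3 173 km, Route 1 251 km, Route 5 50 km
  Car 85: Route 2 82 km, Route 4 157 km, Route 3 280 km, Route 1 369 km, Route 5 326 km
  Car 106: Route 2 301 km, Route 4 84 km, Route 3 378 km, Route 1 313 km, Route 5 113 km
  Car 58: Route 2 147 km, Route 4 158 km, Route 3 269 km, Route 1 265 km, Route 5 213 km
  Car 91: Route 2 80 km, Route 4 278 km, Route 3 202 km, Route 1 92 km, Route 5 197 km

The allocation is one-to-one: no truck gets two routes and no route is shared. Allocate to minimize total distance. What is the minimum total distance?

Minimum total: 577 km

Optimal: Car 63→Route 5 (50 km), Car 85→Route 2 (82 km), Car 106→Route 4 (84 km), Car 58→Route 3 (269 km), Car 91→Route 1 (92 km) — total 50+82+84+269+92 = 577 km.
Row-greedy (each truck in turn takes its cheapest remaining route) gives 683 km, worse by 106.
Next-best assignment: Car 63→Route 3, Car 85→Route 2, Car 106→Route 5, Car 58→Route 4, Car 91→Route 1 = 618 km.
Checked against all permutations: 577 km is optimal.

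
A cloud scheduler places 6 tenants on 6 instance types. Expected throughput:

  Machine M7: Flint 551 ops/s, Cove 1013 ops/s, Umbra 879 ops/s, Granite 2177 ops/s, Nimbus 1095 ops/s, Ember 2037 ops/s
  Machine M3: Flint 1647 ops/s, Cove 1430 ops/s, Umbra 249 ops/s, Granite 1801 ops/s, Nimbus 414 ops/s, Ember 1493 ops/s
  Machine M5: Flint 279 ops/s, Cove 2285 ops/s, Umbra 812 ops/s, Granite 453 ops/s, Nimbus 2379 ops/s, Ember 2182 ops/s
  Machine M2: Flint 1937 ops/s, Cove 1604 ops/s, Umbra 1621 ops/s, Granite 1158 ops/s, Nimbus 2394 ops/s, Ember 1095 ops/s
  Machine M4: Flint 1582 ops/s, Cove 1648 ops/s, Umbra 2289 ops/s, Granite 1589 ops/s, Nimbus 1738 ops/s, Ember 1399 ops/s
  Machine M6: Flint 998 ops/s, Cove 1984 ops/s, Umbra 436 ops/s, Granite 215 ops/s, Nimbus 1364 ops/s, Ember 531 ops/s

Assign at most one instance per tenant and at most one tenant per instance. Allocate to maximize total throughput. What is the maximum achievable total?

Max total: 12673 ops/s

Optimal: Flint→Machine M3 (1647 ops/s), Cove→Machine M6 (1984 ops/s), Umbra→Machine M4 (2289 ops/s), Granite→Machine M7 (2177 ops/s), Nimbus→Machine M2 (2394 ops/s), Ember→Machine M5 (2182 ops/s) — total 1647+1984+2289+2177+2394+2182 = 12673 ops/s.
Column-greedy (each instance in turn goes to its best remaining tenant) gives 10003 ops/s, worse by 2670.
Every other assignment is strictly worse.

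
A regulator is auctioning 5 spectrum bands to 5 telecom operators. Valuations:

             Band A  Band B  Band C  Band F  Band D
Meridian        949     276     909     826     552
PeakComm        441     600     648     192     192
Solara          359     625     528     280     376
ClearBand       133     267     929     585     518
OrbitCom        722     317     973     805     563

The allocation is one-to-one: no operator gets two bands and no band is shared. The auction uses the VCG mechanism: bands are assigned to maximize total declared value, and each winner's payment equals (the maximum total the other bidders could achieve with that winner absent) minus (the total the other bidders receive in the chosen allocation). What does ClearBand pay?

ClearBand pays $297M.

Efficient allocation: Meridian→Band A ($949M), PeakComm→Band B ($600M), Solara→Band D ($376M), ClearBand→Band C ($929M), OrbitCom→Band F ($805M); total welfare W = $3659M.
ClearBand receives Band C at value $929M, so the others get W − 929 = $2730M.
Without ClearBand: best allocation of the remaining 4 bidders over all 5 bands is Meridian→Band A ($949M), PeakComm→Band C ($648M), Solara→Band B ($625M), OrbitCom→Band F ($805M), total $3027M.
VCG payment = (others' best without ClearBand) − (others' welfare with ClearBand) = 3027 − 2730 = $297M.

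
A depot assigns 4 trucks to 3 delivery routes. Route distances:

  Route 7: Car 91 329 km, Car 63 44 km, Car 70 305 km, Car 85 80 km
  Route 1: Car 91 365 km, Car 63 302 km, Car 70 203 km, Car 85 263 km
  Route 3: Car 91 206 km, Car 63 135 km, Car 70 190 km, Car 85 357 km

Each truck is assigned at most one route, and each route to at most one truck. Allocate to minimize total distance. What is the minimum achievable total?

Optimal: Car 85→Route 7 (80 km), Car 70→Route 1 (203 km), Car 63→Route 3 (135 km) — total 80+203+135 = 418 km.
Column-greedy (each route in turn goes to its cheapest remaining truck) gives 453 km, worse by 35.
Next-best assignment: Car 63→Route 7, Car 70→Route 1, Car 91→Route 3 = 453 km.
No other one-to-one assignment undercuts 418 km.

Minimum total: 418 km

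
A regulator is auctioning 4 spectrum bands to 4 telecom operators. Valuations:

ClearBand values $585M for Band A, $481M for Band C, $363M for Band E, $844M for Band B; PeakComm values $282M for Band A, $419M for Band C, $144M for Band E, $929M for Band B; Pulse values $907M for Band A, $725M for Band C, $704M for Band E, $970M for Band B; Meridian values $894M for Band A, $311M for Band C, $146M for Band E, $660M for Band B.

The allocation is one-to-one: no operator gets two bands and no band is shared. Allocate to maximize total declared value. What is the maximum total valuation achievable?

Maximum total: $3008M

Optimal: ClearBand→Band C ($481M), PeakComm→Band B ($929M), Pulse→Band E ($704M), Meridian→Band A ($894M) — total 481+929+704+894 = $3008M.
Max-entry greedy (repeatedly take the single best remaining cell) gives $2489M, worse by 519.
Next-best assignment: ClearBand→Band E, PeakComm→Band B, Pulse→Band C, Meridian→Band A = $2911M.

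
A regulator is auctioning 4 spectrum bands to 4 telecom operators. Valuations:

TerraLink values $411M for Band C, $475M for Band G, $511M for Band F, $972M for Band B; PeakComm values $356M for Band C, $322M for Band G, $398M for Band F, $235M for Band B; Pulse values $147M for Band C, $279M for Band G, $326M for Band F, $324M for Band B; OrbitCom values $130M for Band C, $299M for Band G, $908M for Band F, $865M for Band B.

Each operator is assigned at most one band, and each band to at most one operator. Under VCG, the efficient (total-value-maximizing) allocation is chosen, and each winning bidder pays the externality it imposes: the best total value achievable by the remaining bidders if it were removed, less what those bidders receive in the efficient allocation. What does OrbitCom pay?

OrbitCom pays $47M.

Efficient allocation: TerraLink→Band B ($972M), PeakComm→Band C ($356M), Pulse→Band G ($279M), OrbitCom→Band F ($908M); total welfare W = $2515M.
OrbitCom receives Band F at value $908M, so the others get W − 908 = $1607M.
Without OrbitCom: best allocation of the remaining 3 bidders over all 4 bands is TerraLink→Band B ($972M), PeakComm→Band C ($356M), Pulse→Band F ($326M), total $1654M.
VCG payment = (others' best without OrbitCom) − (others' welfare with OrbitCom) = 1654 − 1607 = $47M.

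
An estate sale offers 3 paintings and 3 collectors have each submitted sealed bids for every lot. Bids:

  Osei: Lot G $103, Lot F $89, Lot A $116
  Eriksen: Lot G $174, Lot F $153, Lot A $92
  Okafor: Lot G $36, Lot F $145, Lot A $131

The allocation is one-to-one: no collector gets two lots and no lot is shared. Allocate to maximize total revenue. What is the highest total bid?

Maximum total: $435

This is the linear assignment problem.
Optimal: Osei→Lot A ($116), Eriksen→Lot G ($174), Okafor→Lot F ($145) — total 116+174+145 = $435.
Checked against all permutations: $435 is optimal.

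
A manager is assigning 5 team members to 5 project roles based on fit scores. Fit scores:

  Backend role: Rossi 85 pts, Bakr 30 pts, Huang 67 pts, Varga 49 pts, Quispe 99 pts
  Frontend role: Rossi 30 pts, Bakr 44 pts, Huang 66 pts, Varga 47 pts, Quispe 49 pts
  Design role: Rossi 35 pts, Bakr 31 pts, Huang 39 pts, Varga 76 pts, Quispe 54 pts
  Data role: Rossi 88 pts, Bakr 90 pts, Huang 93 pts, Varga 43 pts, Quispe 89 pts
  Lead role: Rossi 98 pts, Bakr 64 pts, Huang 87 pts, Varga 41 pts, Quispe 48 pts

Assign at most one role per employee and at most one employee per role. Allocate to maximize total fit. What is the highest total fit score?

Maximum total: 429 pts

This is the linear assignment problem.
Optimal: Rossi→Lead role (98 pts), Bakr→Data role (90 pts), Huang→Frontend role (66 pts), Varga→Design role (76 pts), Quispe→Backend role (99 pts) — total 98+90+66+76+99 = 429 pts.
Row-greedy (each employee in turn takes its best remaining role) gives 380 pts, worse by 49.
Swapping Huang↔Quispe (Huang→Backend role 67 pts, Quispe→Frontend role 49 pts) loses 49.
No other one-to-one assignment exceeds 429 pts.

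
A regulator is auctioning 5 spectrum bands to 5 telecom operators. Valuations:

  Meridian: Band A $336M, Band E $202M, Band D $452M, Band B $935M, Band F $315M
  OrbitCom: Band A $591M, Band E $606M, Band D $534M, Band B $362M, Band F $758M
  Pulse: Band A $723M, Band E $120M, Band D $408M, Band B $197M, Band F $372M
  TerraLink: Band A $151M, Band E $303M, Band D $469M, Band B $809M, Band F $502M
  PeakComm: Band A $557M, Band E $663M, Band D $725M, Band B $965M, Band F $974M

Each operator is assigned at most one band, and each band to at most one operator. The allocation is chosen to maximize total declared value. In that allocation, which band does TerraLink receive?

TerraLink receives Band D.

Optimal: Meridian→Band B ($935M), OrbitCom→Band E ($606M), Pulse→Band A ($723M), TerraLink→Band D ($469M), PeakComm→Band F ($974M) — total 935+606+723+469+974 = $3707M.
Row-greedy (each operator in turn takes its best remaining band) gives $3548M, worse by 159.
Checked against all permutations: $3707M is optimal.
TerraLink's own top band is Band B ($809M), but forcing TerraLink→Band B and reassigning the rest optimally gives only $3564M — worse by 143.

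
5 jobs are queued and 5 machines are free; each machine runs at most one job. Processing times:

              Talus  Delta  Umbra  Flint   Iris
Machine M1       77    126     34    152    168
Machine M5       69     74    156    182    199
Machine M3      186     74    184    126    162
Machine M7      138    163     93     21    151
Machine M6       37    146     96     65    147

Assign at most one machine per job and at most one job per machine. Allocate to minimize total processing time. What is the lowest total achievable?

Min total: 328 min

Optimal: Talus→Machine M6 (37 min), Delta→Machine M5 (74 min), Umbra→Machine M1 (34 min), Flint→Machine M7 (21 min), Iris→Machine M3 (162 min) — total 37+74+34+21+162 = 328 min.
Column-greedy (each machine in turn goes to its cheapest remaining job) gives 345 min, worse by 17.
No other one-to-one assignment undercuts 328 min.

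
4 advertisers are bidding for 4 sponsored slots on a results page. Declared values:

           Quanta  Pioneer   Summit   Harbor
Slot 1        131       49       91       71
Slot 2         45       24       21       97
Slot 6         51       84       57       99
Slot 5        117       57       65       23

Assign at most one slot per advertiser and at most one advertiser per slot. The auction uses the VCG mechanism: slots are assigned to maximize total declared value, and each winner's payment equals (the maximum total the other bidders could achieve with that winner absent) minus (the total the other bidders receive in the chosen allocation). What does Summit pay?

Summit pays $14.

Efficient allocation: Quanta→Slot 5 ($117), Pioneer→Slot 6 ($84), Summit→Slot 1 ($91), Harbor→Slot 2 ($97); total welfare W = $389.
Summit receives Slot 1 at value $91, so the others get W − 91 = $298.
Without Summit: best allocation of the remaining 3 bidders over all 4 slots is Quanta→Slot 1 ($131), Pioneer→Slot 6 ($84), Harbor→Slot 2 ($97), total $312.
VCG payment = (others' best without Summit) − (others' welfare with Summit) = 312 − 298 = $14.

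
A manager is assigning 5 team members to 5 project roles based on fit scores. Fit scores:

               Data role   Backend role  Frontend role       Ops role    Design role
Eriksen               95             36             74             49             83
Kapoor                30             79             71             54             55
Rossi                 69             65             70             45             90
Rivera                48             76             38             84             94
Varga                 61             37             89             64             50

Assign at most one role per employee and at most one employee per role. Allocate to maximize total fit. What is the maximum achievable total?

Maximum total: 437 pts

Optimal: Eriksen→Data role (95 pts), Kapoor→Backend role (79 pts), Rossi→Design role (90 pts), Rivera→Ops role (84 pts), Varga→Frontend role (89 pts) — total 95+79+90+84+89 = 437 pts.
Max-entry greedy (repeatedly take the single best remaining cell) gives 402 pts, worse by 35.
Checked against all permutations: 437 pts is optimal.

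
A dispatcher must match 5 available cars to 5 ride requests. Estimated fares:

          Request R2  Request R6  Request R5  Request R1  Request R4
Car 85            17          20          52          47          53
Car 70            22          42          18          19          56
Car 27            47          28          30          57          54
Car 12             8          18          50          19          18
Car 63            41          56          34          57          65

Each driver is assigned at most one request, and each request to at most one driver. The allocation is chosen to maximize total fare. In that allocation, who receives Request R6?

Car 63 receives Request R6.

This is the linear assignment problem.
Optimal: Car 85→Request R1 ($47), Car 70→Request R4 ($56), Car 27→Request R2 ($47), Car 12→Request R5 ($50), Car 63→Request R6 ($56) — total 47+56+47+50+56 = $256.
Car 63's own top request is Request R4 ($65), but forcing Car 63→Request R4 and reassigning the rest optimally gives only $251 — worse by 5.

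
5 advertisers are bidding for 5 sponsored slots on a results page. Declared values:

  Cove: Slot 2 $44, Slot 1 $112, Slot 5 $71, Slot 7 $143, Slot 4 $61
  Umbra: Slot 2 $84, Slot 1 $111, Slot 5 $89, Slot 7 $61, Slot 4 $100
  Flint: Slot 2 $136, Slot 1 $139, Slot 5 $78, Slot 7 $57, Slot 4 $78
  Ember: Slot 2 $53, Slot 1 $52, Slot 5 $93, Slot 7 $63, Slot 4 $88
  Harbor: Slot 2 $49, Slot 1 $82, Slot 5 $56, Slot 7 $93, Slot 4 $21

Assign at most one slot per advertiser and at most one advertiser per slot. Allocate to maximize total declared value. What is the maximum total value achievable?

Treat this as an assignment problem: match each advertiser to one slot.
Optimal: Cove→Slot 7 ($143), Umbra→Slot 4 ($100), Flint→Slot 2 ($136), Ember→Slot 5 ($93), Harbor→Slot 1 ($82) — total 143+100+136+93+82 = $554.
Row-greedy (each advertiser in turn takes its best remaining slot) gives $504, worse by 50.
Next-best assignment: Cove→Slot 7, Umbra→Slot 5, Flint→Slot 2, Ember→Slot 4, Harbor→Slot 1 = $538.

Maximum total: $554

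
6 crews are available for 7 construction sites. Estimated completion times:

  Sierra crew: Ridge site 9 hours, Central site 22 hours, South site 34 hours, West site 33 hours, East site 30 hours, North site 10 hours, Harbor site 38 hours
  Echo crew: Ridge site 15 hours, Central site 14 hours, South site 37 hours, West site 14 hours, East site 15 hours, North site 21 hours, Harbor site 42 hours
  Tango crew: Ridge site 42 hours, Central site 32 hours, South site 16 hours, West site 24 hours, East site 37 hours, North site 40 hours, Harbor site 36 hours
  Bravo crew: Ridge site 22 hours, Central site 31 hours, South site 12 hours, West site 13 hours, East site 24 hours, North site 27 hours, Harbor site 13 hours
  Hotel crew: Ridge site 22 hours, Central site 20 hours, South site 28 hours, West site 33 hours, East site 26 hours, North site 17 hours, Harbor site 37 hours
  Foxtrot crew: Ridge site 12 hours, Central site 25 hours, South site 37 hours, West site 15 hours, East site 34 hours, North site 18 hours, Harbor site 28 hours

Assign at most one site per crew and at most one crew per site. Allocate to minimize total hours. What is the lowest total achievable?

Minimum total: 84 hours

This is a one-to-one assignment (minimum-cost bipartite matching).
Optimal: Sierra crew→Ridge site (9 hours), Echo crew→Central site (14 hours), Tango crew→South site (16 hours), Bravo crew→Harbor site (13 hours), Hotel crew→North site (17 hours), Foxtrot crew→West site (15 hours) — total 9+14+16+13+17+15 = 84 hours.
Column-greedy (each site in turn goes to its cheapest remaining crew) gives 116 hours, worse by 32.
Swapping Sierra crew↔Tango crew (Sierra crew→South site 34 hours, Tango crew→Ridge site 42 hours) adds 51.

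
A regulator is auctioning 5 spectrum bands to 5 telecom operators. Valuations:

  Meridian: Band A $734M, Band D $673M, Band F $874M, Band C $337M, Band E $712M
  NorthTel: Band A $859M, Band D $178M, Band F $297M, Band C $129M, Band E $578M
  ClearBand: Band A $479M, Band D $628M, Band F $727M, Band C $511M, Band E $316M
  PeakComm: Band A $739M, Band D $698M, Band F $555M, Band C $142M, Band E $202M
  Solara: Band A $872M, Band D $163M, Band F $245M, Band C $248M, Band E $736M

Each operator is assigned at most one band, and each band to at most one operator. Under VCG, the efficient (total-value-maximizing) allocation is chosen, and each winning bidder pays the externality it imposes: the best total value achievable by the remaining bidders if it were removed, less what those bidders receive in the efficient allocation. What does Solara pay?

Efficient allocation: Meridian→Band F ($874M), NorthTel→Band A ($859M), ClearBand→Band C ($511M), PeakComm→Band D ($698M), Solara→Band E ($736M); total welfare W = $3678M.
Solara receives Band E at value $736M, so the others get W − 736 = $2942M.
Without Solara: best allocation of the remaining 4 bidders over all 5 bands is Meridian→Band E ($712M), NorthTel→Band A ($859M), ClearBand→Band F ($727M), PeakComm→Band D ($698M), total $2996M.
VCG payment = (others' best without Solara) − (others' welfare with Solara) = 2996 − 2942 = $54M.

Solara pays $54M.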